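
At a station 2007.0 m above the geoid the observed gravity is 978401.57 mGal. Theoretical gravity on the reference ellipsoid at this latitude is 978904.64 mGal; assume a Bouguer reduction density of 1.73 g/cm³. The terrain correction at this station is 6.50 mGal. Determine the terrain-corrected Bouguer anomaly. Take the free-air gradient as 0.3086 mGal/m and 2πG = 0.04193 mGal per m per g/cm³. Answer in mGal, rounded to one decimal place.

-22.8

Free-air correction = 0.3086 × 2007.0 = 619.36 mGal
Free-air anomaly = 978401.57 − 978904.64 + (619.36) = 116.29 mGal
Bouguer slab correction = 0.04193 × 1.73 × 2007.0 = 145.59 mGal
Simple Bouguer anomaly = 116.29 − (145.59) = -29.30 mGal
Complete Bouguer anomaly = -29.30 + 6.50 = -22.80 mGal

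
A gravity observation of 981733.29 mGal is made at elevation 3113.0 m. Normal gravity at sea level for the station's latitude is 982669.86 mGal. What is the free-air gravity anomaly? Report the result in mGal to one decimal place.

Free-air correction = 0.3086 × 3113.0 = 960.67 mGal
Free-air anomaly = 981733.29 − 982669.86 + (960.67) = 24.10 mGal

24.1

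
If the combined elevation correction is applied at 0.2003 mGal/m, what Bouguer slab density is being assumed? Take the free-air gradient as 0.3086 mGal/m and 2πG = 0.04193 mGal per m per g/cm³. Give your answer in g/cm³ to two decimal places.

0.2003 = 0.3086 − 0.04193 × ρ
ρ = (0.3086 − 0.2003) / 0.04193 = 2.58 g/cm³

2.58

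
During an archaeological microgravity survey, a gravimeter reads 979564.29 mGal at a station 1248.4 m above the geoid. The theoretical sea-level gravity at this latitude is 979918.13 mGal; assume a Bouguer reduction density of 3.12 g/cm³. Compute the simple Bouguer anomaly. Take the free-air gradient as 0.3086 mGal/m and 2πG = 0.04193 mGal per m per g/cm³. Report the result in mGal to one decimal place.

-131.9

Free-air correction = 0.3086 × 1248.4 = 385.26 mGal
Free-air anomaly = 979564.29 − 979918.13 + (385.26) = 31.42 mGal
Bouguer slab correction = 0.04193 × 3.12 × 1248.4 = 163.32 mGal
Simple Bouguer anomaly = 31.42 − (163.32) = -131.90 mGal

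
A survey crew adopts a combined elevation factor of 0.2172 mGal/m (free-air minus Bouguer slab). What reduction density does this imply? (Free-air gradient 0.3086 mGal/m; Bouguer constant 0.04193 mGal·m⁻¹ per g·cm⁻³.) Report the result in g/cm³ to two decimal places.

2.18

0.2172 = 0.3086 − 0.04193 × ρ
ρ = (0.3086 − 0.2172) / 0.04193 = 2.18 g/cm³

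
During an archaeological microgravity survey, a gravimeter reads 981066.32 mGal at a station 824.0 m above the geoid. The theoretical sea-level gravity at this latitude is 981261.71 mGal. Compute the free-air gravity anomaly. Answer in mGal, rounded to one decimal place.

Free-air correction = 0.3086 × 824.0 = 254.29 mGal
Free-air anomaly = 981066.32 − 981261.71 + (254.29) = 58.90 mGal

58.9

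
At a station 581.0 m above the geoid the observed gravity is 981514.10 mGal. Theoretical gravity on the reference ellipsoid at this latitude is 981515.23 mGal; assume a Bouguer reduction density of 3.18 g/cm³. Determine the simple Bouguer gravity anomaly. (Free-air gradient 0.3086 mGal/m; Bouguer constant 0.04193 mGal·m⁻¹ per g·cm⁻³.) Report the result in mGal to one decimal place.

Free-air correction = 0.3086 × 581.0 = 179.30 mGal
Free-air anomaly = 981514.10 − 981515.23 + (179.30) = 178.17 mGal
Bouguer slab correction = 0.04193 × 3.18 × 581.0 = 77.47 mGal
Simple Bouguer anomaly = 178.17 − (77.47) = 100.70 mGal

100.7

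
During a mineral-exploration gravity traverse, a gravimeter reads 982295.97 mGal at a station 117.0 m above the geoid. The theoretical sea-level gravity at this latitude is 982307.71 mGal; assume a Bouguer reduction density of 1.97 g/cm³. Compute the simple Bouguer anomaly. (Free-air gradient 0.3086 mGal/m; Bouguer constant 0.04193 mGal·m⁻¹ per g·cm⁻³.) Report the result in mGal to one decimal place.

Free-air correction = 0.3086 × 117.0 = 36.11 mGal
Free-air anomaly = 982295.97 − 982307.71 + (36.11) = 24.37 mGal
Bouguer slab correction = 0.04193 × 1.97 × 117.0 = 9.66 mGal
Simple Bouguer anomaly = 24.37 − (9.66) = 14.71 mGal

14.7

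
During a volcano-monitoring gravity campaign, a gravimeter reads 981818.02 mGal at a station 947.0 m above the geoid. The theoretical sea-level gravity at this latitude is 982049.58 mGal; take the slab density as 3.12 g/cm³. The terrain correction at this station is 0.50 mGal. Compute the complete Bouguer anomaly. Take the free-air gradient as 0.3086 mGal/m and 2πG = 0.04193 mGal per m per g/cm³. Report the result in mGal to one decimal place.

Free-air correction = 0.3086 × 947.0 = 292.24 mGal
Free-air anomaly = 981818.02 − 982049.58 + (292.24) = 60.68 mGal
Bouguer slab correction = 0.04193 × 3.12 × 947.0 = 123.89 mGal
Simple Bouguer anomaly = 60.68 − (123.89) = -63.21 mGal
Complete Bouguer anomaly = -63.21 + 0.50 = -62.71 mGal

-62.7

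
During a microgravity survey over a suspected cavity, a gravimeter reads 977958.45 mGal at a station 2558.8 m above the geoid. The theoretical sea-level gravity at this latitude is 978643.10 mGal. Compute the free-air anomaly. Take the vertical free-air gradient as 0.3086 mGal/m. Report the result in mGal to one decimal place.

105.0

Free-air correction = 0.3086 × 2558.8 = 789.65 mGal
Free-air anomaly = 977958.45 − 978643.10 + (789.65) = 105.00 mGal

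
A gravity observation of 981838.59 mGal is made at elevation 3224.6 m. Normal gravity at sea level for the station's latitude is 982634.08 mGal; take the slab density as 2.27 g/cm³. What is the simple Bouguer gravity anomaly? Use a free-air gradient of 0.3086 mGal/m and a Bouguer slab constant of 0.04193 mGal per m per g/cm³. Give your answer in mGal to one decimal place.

-107.3

Free-air correction = 0.3086 × 3224.6 = 995.11 mGal
Free-air anomaly = 981838.59 − 982634.08 + (995.11) = 199.62 mGal
Bouguer slab correction = 0.04193 × 2.27 × 3224.6 = 306.92 mGal
Simple Bouguer anomaly = 199.62 − (306.92) = -107.30 mGal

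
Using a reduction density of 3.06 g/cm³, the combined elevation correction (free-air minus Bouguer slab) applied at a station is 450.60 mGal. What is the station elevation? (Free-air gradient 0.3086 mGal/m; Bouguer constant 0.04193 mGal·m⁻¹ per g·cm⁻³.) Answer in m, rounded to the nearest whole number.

2499

Combined gradient = 0.3086 − 0.04193 × 3.06 = 0.1802942 mGal/m
h = 450.60 / 0.1802942 = 2499.25 m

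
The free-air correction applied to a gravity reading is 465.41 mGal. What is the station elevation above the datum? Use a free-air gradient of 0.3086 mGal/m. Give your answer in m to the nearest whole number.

1508

h = 465.41 / 0.3086 = 1508.13 m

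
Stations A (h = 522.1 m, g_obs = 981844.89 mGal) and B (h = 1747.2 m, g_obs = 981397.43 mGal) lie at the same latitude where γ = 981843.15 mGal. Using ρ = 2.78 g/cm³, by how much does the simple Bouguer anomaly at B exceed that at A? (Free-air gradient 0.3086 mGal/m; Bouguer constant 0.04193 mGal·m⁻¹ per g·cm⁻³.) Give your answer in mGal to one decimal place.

-212.2

Δg_SB(A) = 981844.89 − 981843.15 + 0.3086×522.1 − 0.04193×2.78×522.1 = 102.00 mGal
Δg_SB(B) = 981397.43 − 981843.15 + 0.3086×1747.2 − 0.04193×2.78×1747.2 = -110.20 mGal
Difference = -110.20 − (102.00) = -212.20 mGal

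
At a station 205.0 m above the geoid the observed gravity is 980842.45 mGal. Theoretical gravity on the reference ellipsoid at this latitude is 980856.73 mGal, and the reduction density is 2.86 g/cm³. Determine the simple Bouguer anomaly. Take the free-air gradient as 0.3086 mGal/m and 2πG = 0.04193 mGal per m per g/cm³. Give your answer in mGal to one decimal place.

24.4

Free-air correction = 0.3086 × 205.0 = 63.26 mGal
Free-air anomaly = 980842.45 − 980856.73 + (63.26) = 48.98 mGal
Bouguer slab correction = 0.04193 × 2.86 × 205.0 = 24.58 mGal
Simple Bouguer anomaly = 48.98 − (24.58) = 24.40 mGal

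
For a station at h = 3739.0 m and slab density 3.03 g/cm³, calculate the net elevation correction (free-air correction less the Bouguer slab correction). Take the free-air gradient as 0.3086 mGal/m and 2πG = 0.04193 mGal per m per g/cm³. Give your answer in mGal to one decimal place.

678.8

Combined gradient = 0.3086 − 0.04193 × 3.03 = 0.1815521 mGal/m
Combined elevation correction = 0.1815521 × 3739.0 = 678.8 mGal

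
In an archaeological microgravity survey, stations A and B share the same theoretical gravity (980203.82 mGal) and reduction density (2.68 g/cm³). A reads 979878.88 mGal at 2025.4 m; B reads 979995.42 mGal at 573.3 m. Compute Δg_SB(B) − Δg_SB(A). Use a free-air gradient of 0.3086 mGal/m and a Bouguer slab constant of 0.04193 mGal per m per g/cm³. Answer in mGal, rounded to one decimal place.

-168.4

Δg_SB(A) = 979878.88 − 980203.82 + 0.3086×2025.4 − 0.04193×2.68×2025.4 = 72.50 mGal
Δg_SB(B) = 979995.42 − 980203.82 + 0.3086×573.3 − 0.04193×2.68×573.3 = -95.90 mGal
Difference = -95.90 − (72.50) = -168.40 mGal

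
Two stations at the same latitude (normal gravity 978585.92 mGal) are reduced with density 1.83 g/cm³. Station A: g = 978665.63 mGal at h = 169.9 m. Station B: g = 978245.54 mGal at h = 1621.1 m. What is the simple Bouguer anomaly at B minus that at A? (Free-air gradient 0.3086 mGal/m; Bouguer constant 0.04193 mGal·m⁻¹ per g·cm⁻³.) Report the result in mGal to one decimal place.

-83.6

Δg_SB(A) = 978665.63 − 978585.92 + 0.3086×169.9 − 0.04193×1.83×169.9 = 119.10 mGal
Δg_SB(B) = 978245.54 − 978585.92 + 0.3086×1621.1 − 0.04193×1.83×1621.1 = 35.50 mGal
Difference = 35.50 − (119.10) = -83.60 mGal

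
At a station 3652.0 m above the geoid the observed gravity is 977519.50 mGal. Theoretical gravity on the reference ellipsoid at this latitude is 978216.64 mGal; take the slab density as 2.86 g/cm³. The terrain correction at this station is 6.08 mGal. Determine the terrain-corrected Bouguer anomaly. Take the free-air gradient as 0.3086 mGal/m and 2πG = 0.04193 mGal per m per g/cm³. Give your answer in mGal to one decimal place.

Free-air correction = 0.3086 × 3652.0 = 1127.01 mGal
Free-air anomaly = 977519.50 − 978216.64 + (1127.01) = 429.87 mGal
Bouguer slab correction = 0.04193 × 2.86 × 3652.0 = 437.95 mGal
Simple Bouguer anomaly = 429.87 − (437.95) = -8.08 mGal
Complete Bouguer anomaly = -8.08 + 6.08 = -2.00 mGal

-2.0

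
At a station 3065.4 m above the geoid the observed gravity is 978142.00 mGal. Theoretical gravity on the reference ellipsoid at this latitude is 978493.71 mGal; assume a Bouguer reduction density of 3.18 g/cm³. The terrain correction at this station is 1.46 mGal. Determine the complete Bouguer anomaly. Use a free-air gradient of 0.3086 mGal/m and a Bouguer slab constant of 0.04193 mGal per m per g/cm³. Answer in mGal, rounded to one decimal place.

Free-air correction = 0.3086 × 3065.4 = 945.98 mGal
Free-air anomaly = 978142.00 − 978493.71 + (945.98) = 594.27 mGal
Bouguer slab correction = 0.04193 × 3.18 × 3065.4 = 408.73 mGal
Simple Bouguer anomaly = 594.27 − (408.73) = 185.54 mGal
Complete Bouguer anomaly = 185.54 + 1.46 = 187.00 mGal

187.0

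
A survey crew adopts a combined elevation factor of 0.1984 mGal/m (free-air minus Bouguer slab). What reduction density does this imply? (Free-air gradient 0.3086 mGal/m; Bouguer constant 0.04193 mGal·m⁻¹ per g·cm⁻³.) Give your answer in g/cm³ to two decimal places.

0.1984 = 0.3086 − 0.04193 × ρ
ρ = (0.3086 − 0.1984) / 0.04193 = 2.63 g/cm³

2.63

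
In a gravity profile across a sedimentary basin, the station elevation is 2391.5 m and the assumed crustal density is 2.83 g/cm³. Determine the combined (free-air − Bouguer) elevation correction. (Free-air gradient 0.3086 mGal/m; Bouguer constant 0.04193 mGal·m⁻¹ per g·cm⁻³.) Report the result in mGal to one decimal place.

Combined gradient = 0.3086 − 0.04193 × 2.83 = 0.1899381 mGal/m
Combined elevation correction = 0.1899381 × 2391.5 = 454.2 mGal

454.2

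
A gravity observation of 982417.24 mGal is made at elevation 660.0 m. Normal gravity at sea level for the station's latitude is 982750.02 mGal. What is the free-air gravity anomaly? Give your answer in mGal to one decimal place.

-129.1

Free-air correction = 0.3086 × 660.0 = 203.68 mGal
Free-air anomaly = 982417.24 − 982750.02 + (203.68) = -129.10 mGal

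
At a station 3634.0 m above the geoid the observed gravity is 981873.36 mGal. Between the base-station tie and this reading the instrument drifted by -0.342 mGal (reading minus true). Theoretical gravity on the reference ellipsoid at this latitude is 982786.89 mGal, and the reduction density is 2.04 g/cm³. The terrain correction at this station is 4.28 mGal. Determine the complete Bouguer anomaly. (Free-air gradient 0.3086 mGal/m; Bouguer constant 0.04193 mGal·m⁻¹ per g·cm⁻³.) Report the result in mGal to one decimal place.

-98.3

Drift-corrected reading = 981873.36 − (-0.342) = 981873.702 mGal
Free-air correction = 0.3086 × 3634.0 = 1121.45 mGal
Free-air anomaly = 981873.702 − 982786.89 + (1121.45) = 208.262 mGal
Bouguer slab correction = 0.04193 × 2.04 × 3634.0 = 310.84 mGal
Simple Bouguer anomaly = 208.262 − (310.84) = -102.578 mGal
Complete Bouguer anomaly = -102.578 + 4.28 = -98.298 mGal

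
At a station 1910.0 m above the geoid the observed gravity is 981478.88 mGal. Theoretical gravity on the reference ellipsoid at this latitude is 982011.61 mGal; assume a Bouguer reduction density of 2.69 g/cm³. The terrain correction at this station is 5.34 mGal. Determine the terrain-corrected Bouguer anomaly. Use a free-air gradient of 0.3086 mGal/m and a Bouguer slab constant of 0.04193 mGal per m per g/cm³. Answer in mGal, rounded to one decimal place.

-153.4

Free-air correction = 0.3086 × 1910.0 = 589.43 mGal
Free-air anomaly = 981478.88 − 982011.61 + (589.43) = 56.70 mGal
Bouguer slab correction = 0.04193 × 2.69 × 1910.0 = 215.43 mGal
Simple Bouguer anomaly = 56.70 − (215.43) = -158.73 mGal
Complete Bouguer anomaly = -158.73 + 5.34 = -153.39 mGal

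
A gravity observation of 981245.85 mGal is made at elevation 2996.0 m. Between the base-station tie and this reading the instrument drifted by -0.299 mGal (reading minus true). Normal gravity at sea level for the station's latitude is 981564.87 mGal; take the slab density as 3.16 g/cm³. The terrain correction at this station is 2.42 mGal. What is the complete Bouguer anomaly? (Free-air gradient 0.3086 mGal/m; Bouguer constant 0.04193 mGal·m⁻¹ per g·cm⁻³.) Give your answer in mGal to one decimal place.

Drift-corrected reading = 981245.85 − (-0.299) = 981246.149 mGal
Free-air correction = 0.3086 × 2996.0 = 924.57 mGal
Free-air anomaly = 981246.149 − 981564.87 + (924.57) = 605.849 mGal
Bouguer slab correction = 0.04193 × 3.16 × 2996.0 = 396.97 mGal
Simple Bouguer anomaly = 605.849 − (396.97) = 208.879 mGal
Complete Bouguer anomaly = 208.879 + 2.42 = 211.299 mGal

211.3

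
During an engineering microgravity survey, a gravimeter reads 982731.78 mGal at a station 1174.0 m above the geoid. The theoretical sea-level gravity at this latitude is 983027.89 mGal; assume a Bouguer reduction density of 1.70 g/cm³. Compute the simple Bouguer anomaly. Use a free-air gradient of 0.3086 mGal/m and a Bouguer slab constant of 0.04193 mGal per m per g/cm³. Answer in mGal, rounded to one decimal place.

Free-air correction = 0.3086 × 1174.0 = 362.30 mGal
Free-air anomaly = 982731.78 − 983027.89 + (362.30) = 66.19 mGal
Bouguer slab correction = 0.04193 × 1.70 × 1174.0 = 83.68 mGal
Simple Bouguer anomaly = 66.19 − (83.68) = -17.49 mGal

-17.5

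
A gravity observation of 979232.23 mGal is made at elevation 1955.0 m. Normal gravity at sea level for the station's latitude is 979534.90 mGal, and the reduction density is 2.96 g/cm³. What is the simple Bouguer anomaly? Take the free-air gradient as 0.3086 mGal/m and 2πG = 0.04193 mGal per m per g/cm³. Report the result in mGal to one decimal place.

Free-air correction = 0.3086 × 1955.0 = 603.31 mGal
Free-air anomaly = 979232.23 − 979534.90 + (603.31) = 300.64 mGal
Bouguer slab correction = 0.04193 × 2.96 × 1955.0 = 242.64 mGal
Simple Bouguer anomaly = 300.64 − (242.64) = 58.00 mGal

58.0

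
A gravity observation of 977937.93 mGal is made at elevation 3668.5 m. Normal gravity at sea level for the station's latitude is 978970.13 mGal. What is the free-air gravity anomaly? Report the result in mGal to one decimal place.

Free-air correction = 0.3086 × 3668.5 = 1132.10 mGal
Free-air anomaly = 977937.93 − 978970.13 + (1132.10) = 99.90 mGal

99.9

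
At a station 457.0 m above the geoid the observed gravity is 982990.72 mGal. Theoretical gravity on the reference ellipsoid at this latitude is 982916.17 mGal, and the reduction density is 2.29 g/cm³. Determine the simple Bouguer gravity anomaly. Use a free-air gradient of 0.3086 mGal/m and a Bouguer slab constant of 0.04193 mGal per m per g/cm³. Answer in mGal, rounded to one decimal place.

Free-air correction = 0.3086 × 457.0 = 141.03 mGal
Free-air anomaly = 982990.72 − 982916.17 + (141.03) = 215.58 mGal
Bouguer slab correction = 0.04193 × 2.29 × 457.0 = 43.88 mGal
Simple Bouguer anomaly = 215.58 − (43.88) = 171.70 mGal

171.7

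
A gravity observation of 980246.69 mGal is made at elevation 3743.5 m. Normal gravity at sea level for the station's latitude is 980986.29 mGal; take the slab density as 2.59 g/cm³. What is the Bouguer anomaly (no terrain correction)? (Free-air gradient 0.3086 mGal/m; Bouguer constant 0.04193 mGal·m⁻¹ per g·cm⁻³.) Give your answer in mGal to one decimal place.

9.1

Free-air correction = 0.3086 × 3743.5 = 1155.24 mGal
Free-air anomaly = 980246.69 − 980986.29 + (1155.24) = 415.64 mGal
Bouguer slab correction = 0.04193 × 2.59 × 3743.5 = 406.54 mGal
Simple Bouguer anomaly = 415.64 − (406.54) = 9.10 mGal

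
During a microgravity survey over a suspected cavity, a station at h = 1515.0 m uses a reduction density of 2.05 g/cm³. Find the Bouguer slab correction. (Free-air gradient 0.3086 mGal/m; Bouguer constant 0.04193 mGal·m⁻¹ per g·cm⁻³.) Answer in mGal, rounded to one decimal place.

Bouguer slab correction = 0.04193 × 2.05 × 1515.0 = 130.2 mGal

130.2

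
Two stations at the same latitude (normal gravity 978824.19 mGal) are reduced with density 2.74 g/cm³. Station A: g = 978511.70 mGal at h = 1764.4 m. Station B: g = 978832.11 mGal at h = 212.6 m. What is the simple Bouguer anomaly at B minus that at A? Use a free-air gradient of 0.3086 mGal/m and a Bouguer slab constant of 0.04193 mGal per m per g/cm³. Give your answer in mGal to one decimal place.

Δg_SB(A) = 978511.70 − 978824.19 + 0.3086×1764.4 − 0.04193×2.74×1764.4 = 29.30 mGal
Δg_SB(B) = 978832.11 − 978824.19 + 0.3086×212.6 − 0.04193×2.74×212.6 = 49.10 mGal
Difference = 49.10 − (29.30) = 19.80 mGal

19.8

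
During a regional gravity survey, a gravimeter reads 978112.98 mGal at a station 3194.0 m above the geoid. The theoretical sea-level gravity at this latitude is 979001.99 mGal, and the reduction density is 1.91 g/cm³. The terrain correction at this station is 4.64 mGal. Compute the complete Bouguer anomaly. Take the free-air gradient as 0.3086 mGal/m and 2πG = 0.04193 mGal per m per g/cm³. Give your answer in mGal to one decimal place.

-154.5

Free-air correction = 0.3086 × 3194.0 = 985.67 mGal
Free-air anomaly = 978112.98 − 979001.99 + (985.67) = 96.66 mGal
Bouguer slab correction = 0.04193 × 1.91 × 3194.0 = 255.80 mGal
Simple Bouguer anomaly = 96.66 − (255.80) = -159.14 mGal
Complete Bouguer anomaly = -159.14 + 4.64 = -154.50 mGal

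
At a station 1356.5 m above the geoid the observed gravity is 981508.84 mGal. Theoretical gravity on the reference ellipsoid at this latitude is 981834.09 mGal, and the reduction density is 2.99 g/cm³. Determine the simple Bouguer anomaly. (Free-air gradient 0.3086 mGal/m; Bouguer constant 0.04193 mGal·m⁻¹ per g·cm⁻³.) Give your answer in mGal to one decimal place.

Free-air correction = 0.3086 × 1356.5 = 418.62 mGal
Free-air anomaly = 981508.84 − 981834.09 + (418.62) = 93.37 mGal
Bouguer slab correction = 0.04193 × 2.99 × 1356.5 = 170.07 mGal
Simple Bouguer anomaly = 93.37 − (170.07) = -76.70 mGal

-76.7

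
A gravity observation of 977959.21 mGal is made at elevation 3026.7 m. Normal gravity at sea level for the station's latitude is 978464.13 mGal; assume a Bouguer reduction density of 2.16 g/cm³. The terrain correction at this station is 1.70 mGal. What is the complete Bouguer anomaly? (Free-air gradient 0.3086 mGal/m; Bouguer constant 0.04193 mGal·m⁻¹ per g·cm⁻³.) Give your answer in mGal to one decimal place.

Free-air correction = 0.3086 × 3026.7 = 934.04 mGal
Free-air anomaly = 977959.21 − 978464.13 + (934.04) = 429.12 mGal
Bouguer slab correction = 0.04193 × 2.16 × 3026.7 = 274.12 mGal
Simple Bouguer anomaly = 429.12 − (274.12) = 155.00 mGal
Complete Bouguer anomaly = 155.00 + 1.70 = 156.70 mGal

156.7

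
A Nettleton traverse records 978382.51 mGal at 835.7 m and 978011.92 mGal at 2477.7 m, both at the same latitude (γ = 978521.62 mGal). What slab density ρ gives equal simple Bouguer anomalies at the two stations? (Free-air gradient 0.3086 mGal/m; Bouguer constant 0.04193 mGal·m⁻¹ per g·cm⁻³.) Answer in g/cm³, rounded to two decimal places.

Δg_obs = 978011.92 − 978382.51 = -370.59 mGal over Δh = 2477.7 − 835.7 = 1642.0 m
Equal Bouguer anomalies ⇒ Δg_obs + (0.3086 − 0.04193ρ)·Δh = 0
0.3086 − 0.04193ρ = −Δg_obs/Δh = 0.22569
ρ = (0.3086 − 0.22569) / 0.04193 = 1.98 g/cm³

1.98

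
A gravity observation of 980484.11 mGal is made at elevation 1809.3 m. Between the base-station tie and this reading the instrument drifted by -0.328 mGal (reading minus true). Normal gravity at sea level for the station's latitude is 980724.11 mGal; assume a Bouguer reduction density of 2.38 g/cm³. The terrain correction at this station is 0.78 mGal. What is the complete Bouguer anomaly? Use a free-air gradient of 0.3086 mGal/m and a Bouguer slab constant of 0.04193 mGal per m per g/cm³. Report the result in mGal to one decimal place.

Drift-corrected reading = 980484.11 − (-0.328) = 980484.438 mGal
Free-air correction = 0.3086 × 1809.3 = 558.35 mGal
Free-air anomaly = 980484.438 − 980724.11 + (558.35) = 318.678 mGal
Bouguer slab correction = 0.04193 × 2.38 × 1809.3 = 180.56 mGal
Simple Bouguer anomaly = 318.678 − (180.56) = 138.118 mGal
Complete Bouguer anomaly = 138.118 + 0.78 = 138.898 mGal

138.9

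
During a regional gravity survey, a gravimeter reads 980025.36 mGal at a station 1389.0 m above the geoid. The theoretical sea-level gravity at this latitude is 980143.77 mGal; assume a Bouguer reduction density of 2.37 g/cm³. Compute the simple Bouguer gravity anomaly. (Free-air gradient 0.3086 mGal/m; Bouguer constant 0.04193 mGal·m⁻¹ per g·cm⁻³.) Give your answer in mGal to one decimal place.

172.2

Free-air correction = 0.3086 × 1389.0 = 428.65 mGal
Free-air anomaly = 980025.36 − 980143.77 + (428.65) = 310.24 mGal
Bouguer slab correction = 0.04193 × 2.37 × 1389.0 = 138.03 mGal
Simple Bouguer anomaly = 310.24 − (138.03) = 172.21 mGal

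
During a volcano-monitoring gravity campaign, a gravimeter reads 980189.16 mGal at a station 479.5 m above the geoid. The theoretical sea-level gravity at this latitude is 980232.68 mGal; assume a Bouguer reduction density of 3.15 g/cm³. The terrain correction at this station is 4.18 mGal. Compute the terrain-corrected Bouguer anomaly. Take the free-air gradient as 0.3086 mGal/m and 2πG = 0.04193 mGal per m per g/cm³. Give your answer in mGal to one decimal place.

45.3

Free-air correction = 0.3086 × 479.5 = 147.97 mGal
Free-air anomaly = 980189.16 − 980232.68 + (147.97) = 104.45 mGal
Bouguer slab correction = 0.04193 × 3.15 × 479.5 = 63.33 mGal
Simple Bouguer anomaly = 104.45 − (63.33) = 41.12 mGal
Complete Bouguer anomaly = 41.12 + 4.18 = 45.30 mGal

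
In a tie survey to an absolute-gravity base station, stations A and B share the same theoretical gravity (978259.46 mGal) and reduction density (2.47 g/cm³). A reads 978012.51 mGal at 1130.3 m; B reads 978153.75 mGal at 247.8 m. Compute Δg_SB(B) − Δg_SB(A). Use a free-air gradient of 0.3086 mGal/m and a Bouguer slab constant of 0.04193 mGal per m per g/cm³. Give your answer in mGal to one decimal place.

-39.7

Δg_SB(A) = 978012.51 − 978259.46 + 0.3086×1130.3 − 0.04193×2.47×1130.3 = -15.20 mGal
Δg_SB(B) = 978153.75 − 978259.46 + 0.3086×247.8 − 0.04193×2.47×247.8 = -54.90 mGal
Difference = -54.90 − (-15.20) = -39.70 mGal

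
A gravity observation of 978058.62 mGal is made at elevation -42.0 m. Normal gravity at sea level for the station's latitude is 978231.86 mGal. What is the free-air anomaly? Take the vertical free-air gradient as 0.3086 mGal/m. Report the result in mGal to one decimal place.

-186.2

Free-air correction = 0.3086 × -42.0 = -12.96 mGal
Free-air anomaly = 978058.62 − 978231.86 + (-12.96) = -186.20 mGal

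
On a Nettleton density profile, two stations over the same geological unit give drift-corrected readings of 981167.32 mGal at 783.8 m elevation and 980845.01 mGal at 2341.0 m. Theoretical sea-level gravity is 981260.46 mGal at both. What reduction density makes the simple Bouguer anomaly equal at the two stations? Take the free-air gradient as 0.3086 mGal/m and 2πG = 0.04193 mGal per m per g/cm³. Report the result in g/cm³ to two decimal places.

2.42

Δg_obs = 980845.01 − 981167.32 = -322.31 mGal over Δh = 2341.0 − 783.8 = 1557.2 m
Equal Bouguer anomalies ⇒ Δg_obs + (0.3086 − 0.04193ρ)·Δh = 0
0.3086 − 0.04193ρ = −Δg_obs/Δh = 0.20698
ρ = (0.3086 − 0.20698) / 0.04193 = 2.42 g/cm³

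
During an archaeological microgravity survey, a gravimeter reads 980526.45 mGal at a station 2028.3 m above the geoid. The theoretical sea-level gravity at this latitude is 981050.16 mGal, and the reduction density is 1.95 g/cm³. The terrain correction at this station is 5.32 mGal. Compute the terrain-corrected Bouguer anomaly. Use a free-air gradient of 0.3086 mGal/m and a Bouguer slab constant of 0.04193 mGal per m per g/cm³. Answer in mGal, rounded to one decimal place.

Free-air correction = 0.3086 × 2028.3 = 625.93 mGal
Free-air anomaly = 980526.45 − 981050.16 + (625.93) = 102.22 mGal
Bouguer slab correction = 0.04193 × 1.95 × 2028.3 = 165.84 mGal
Simple Bouguer anomaly = 102.22 − (165.84) = -63.62 mGal
Complete Bouguer anomaly = -63.62 + 5.32 = -58.30 mGal

-58.3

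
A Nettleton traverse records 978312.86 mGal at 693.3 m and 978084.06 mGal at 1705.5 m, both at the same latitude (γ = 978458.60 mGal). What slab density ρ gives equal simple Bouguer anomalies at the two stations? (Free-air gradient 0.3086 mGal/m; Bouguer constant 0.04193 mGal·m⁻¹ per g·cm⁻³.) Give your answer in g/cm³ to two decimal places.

Δg_obs = 978084.06 − 978312.86 = -228.80 mGal over Δh = 1705.5 − 693.3 = 1012.2 m
Equal Bouguer anomalies ⇒ Δg_obs + (0.3086 − 0.04193ρ)·Δh = 0
0.3086 − 0.04193ρ = −Δg_obs/Δh = 0.22604
ρ = (0.3086 − 0.22604) / 0.04193 = 1.97 g/cm³

1.97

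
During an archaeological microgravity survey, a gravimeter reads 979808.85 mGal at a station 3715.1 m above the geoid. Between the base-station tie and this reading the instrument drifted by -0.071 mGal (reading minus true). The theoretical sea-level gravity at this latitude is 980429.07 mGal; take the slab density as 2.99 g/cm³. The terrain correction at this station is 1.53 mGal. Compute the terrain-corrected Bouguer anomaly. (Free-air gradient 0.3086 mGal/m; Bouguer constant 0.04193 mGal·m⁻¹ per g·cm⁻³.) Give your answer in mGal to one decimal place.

62.1

Drift-corrected reading = 979808.85 − (-0.071) = 979808.921 mGal
Free-air correction = 0.3086 × 3715.1 = 1146.48 mGal
Free-air anomaly = 979808.921 − 980429.07 + (1146.48) = 526.331 mGal
Bouguer slab correction = 0.04193 × 2.99 × 3715.1 = 465.76 mGal
Simple Bouguer anomaly = 526.331 − (465.76) = 60.571 mGal
Complete Bouguer anomaly = 60.571 + 1.53 = 62.101 mGal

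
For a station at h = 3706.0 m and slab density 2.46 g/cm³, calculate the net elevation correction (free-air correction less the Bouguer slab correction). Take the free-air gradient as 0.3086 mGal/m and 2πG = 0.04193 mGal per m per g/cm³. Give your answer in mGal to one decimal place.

Combined gradient = 0.3086 − 0.04193 × 2.46 = 0.2054522 mGal/m
Combined elevation correction = 0.2054522 × 3706.0 = 761.4 mGal

761.4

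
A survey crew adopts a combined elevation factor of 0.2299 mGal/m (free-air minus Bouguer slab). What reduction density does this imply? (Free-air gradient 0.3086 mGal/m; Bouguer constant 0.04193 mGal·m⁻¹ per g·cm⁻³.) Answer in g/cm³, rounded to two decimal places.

1.88

0.2299 = 0.3086 − 0.04193 × ρ
ρ = (0.3086 − 0.2299) / 0.04193 = 1.88 g/cm³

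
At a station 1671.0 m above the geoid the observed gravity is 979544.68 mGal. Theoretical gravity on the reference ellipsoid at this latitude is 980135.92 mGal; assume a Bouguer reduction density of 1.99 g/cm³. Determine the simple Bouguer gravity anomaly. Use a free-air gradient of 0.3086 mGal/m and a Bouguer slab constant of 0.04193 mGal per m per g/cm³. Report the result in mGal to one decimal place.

Free-air correction = 0.3086 × 1671.0 = 515.67 mGal
Free-air anomaly = 979544.68 − 980135.92 + (515.67) = -75.57 mGal
Bouguer slab correction = 0.04193 × 1.99 × 1671.0 = 139.43 mGal
Simple Bouguer anomaly = -75.57 − (139.43) = -215.00 mGal

-215.0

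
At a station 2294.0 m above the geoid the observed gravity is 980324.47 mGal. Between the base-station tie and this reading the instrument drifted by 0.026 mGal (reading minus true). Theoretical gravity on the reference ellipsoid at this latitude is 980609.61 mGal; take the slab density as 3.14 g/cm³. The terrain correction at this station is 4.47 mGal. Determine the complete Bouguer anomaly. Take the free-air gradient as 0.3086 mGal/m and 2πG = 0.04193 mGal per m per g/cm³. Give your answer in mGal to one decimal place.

Drift-corrected reading = 980324.47 − (0.026) = 980324.444 mGal
Free-air correction = 0.3086 × 2294.0 = 707.93 mGal
Free-air anomaly = 980324.444 − 980609.61 + (707.93) = 422.764 mGal
Bouguer slab correction = 0.04193 × 3.14 × 2294.0 = 302.03 mGal
Simple Bouguer anomaly = 422.764 − (302.03) = 120.734 mGal
Complete Bouguer anomaly = 120.734 + 4.47 = 125.204 mGal

125.2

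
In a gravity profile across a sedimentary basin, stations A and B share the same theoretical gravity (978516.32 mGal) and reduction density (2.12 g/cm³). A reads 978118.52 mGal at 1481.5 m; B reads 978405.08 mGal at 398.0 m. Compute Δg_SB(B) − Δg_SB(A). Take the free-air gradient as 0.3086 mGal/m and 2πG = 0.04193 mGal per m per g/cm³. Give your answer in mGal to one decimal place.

Δg_SB(A) = 978118.52 − 978516.32 + 0.3086×1481.5 − 0.04193×2.12×1481.5 = -72.30 mGal
Δg_SB(B) = 978405.08 − 978516.32 + 0.3086×398.0 − 0.04193×2.12×398.0 = -23.80 mGal
Difference = -23.80 − (-72.30) = 48.50 mGal

48.5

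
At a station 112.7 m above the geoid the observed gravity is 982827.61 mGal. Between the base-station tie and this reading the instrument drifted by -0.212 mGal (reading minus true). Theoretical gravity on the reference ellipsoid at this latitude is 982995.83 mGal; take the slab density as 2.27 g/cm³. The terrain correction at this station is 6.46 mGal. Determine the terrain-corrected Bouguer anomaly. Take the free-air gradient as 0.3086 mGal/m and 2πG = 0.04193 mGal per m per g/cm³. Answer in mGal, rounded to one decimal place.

-137.5

Drift-corrected reading = 982827.61 − (-0.212) = 982827.822 mGal
Free-air correction = 0.3086 × 112.7 = 34.78 mGal
Free-air anomaly = 982827.822 − 982995.83 + (34.78) = -133.228 mGal
Bouguer slab correction = 0.04193 × 2.27 × 112.7 = 10.73 mGal
Simple Bouguer anomaly = -133.228 − (10.73) = -143.958 mGal
Complete Bouguer anomaly = -143.958 + 6.46 = -137.498 mGal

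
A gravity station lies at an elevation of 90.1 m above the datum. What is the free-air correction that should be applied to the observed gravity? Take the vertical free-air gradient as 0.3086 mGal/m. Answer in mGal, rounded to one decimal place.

Free-air correction = 0.3086 × 90.1 = 27.8 mGal

27.8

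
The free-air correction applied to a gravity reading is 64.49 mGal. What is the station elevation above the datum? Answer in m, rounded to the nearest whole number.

h = 64.49 / 0.3086 = 208.98 m

209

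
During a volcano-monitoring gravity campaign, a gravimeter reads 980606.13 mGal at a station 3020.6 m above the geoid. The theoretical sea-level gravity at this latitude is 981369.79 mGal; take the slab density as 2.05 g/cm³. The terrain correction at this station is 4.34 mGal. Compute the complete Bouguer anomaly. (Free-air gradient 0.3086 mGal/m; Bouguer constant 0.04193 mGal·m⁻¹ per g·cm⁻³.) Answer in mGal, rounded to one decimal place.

-86.8

Free-air correction = 0.3086 × 3020.6 = 932.16 mGal
Free-air anomaly = 980606.13 − 981369.79 + (932.16) = 168.50 mGal
Bouguer slab correction = 0.04193 × 2.05 × 3020.6 = 259.64 mGal
Simple Bouguer anomaly = 168.50 − (259.64) = -91.14 mGal
Complete Bouguer anomaly = -91.14 + 4.34 = -86.80 mGal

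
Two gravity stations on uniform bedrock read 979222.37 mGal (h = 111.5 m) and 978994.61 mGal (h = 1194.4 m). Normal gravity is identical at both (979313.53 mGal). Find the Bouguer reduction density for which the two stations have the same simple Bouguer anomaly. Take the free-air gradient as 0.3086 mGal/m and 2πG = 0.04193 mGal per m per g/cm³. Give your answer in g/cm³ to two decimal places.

Δg_obs = 978994.61 − 979222.37 = -227.76 mGal over Δh = 1194.4 − 111.5 = 1082.9 m
Equal Bouguer anomalies ⇒ Δg_obs + (0.3086 − 0.04193ρ)·Δh = 0
0.3086 − 0.04193ρ = −Δg_obs/Δh = 0.21032
ρ = (0.3086 − 0.21032) / 0.04193 = 2.34 g/cm³

2.34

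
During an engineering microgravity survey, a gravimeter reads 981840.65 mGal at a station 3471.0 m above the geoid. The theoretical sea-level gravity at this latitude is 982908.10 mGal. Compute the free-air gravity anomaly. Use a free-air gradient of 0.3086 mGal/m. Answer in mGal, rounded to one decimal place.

3.7

Free-air correction = 0.3086 × 3471.0 = 1071.15 mGal
Free-air anomaly = 981840.65 − 982908.10 + (1071.15) = 3.70 mGal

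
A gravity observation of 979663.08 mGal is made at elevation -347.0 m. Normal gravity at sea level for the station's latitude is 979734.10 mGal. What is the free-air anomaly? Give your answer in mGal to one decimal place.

-178.1

Free-air correction = 0.3086 × -347.0 = -107.08 mGal
Free-air anomaly = 979663.08 − 979734.10 + (-107.08) = -178.10 mGal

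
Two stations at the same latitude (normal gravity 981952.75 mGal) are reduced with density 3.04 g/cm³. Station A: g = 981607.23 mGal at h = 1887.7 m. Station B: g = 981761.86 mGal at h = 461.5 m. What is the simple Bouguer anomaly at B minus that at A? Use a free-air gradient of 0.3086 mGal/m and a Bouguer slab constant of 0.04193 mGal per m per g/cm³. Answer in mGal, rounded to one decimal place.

-103.7

Δg_SB(A) = 981607.23 − 981952.75 + 0.3086×1887.7 − 0.04193×3.04×1887.7 = -3.60 mGal
Δg_SB(B) = 981761.86 − 981952.75 + 0.3086×461.5 − 0.04193×3.04×461.5 = -107.30 mGal
Difference = -107.30 − (-3.60) = -103.70 mGal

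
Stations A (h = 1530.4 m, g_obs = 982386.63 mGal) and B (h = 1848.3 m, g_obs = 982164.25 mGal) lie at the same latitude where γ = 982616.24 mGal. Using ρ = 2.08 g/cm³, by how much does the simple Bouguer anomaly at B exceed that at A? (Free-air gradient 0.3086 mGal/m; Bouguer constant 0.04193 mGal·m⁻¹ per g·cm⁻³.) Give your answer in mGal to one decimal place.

Δg_SB(A) = 982386.63 − 982616.24 + 0.3086×1530.4 − 0.04193×2.08×1530.4 = 109.20 mGal
Δg_SB(B) = 982164.25 − 982616.24 + 0.3086×1848.3 − 0.04193×2.08×1848.3 = -42.80 mGal
Difference = -42.80 − (109.20) = -152.00 mGal

-152.0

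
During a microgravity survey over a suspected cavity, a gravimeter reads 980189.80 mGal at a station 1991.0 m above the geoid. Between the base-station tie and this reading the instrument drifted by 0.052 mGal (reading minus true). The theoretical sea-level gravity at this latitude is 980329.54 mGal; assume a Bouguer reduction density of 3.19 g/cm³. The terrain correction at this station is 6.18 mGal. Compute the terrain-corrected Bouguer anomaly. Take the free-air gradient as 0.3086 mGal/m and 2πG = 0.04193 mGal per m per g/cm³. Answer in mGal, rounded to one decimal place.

214.5

Drift-corrected reading = 980189.80 − (0.052) = 980189.748 mGal
Free-air correction = 0.3086 × 1991.0 = 614.42 mGal
Free-air anomaly = 980189.748 − 980329.54 + (614.42) = 474.628 mGal
Bouguer slab correction = 0.04193 × 3.19 × 1991.0 = 266.31 mGal
Simple Bouguer anomaly = 474.628 − (266.31) = 208.318 mGal
Complete Bouguer anomaly = 208.318 + 6.18 = 214.498 mGal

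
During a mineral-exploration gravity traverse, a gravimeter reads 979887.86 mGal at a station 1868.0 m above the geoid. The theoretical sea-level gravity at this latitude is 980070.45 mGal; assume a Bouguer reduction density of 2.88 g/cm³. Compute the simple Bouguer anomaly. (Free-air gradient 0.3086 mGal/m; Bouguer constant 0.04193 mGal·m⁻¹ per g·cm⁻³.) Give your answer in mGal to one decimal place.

168.3

Free-air correction = 0.3086 × 1868.0 = 576.46 mGal
Free-air anomaly = 979887.86 − 980070.45 + (576.46) = 393.87 mGal
Bouguer slab correction = 0.04193 × 2.88 × 1868.0 = 225.58 mGal
Simple Bouguer anomaly = 393.87 − (225.58) = 168.29 mGal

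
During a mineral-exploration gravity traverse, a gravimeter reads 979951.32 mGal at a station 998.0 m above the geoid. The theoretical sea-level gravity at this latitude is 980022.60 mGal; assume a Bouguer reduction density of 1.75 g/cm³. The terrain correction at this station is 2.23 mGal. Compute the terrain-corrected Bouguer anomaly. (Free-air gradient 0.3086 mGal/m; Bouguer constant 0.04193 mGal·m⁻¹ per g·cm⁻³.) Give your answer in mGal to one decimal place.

165.7

Free-air correction = 0.3086 × 998.0 = 307.98 mGal
Free-air anomaly = 979951.32 − 980022.60 + (307.98) = 236.70 mGal
Bouguer slab correction = 0.04193 × 1.75 × 998.0 = 73.23 mGal
Simple Bouguer anomaly = 236.70 − (73.23) = 163.47 mGal
Complete Bouguer anomaly = 163.47 + 2.23 = 165.70 mGal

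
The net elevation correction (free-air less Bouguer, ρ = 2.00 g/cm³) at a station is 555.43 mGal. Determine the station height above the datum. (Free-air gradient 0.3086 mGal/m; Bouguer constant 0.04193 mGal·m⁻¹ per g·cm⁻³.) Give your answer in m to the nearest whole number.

2471

Combined gradient = 0.3086 − 0.04193 × 2.00 = 0.2247400 mGal/m
h = 555.43 / 0.2247400 = 2471.43 m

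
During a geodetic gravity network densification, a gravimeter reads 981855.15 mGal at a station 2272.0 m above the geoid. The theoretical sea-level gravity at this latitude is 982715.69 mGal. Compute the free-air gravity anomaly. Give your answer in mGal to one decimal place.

Free-air correction = 0.3086 × 2272.0 = 701.14 mGal
Free-air anomaly = 981855.15 − 982715.69 + (701.14) = -159.40 mGal

-159.4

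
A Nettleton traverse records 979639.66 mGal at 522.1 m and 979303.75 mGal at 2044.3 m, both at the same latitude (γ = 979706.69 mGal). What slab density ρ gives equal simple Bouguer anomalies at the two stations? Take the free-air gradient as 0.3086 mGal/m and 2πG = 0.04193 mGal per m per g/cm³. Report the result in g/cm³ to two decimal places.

Δg_obs = 979303.75 − 979639.66 = -335.91 mGal over Δh = 2044.3 − 522.1 = 1522.2 m
Equal Bouguer anomalies ⇒ Δg_obs + (0.3086 − 0.04193ρ)·Δh = 0
0.3086 − 0.04193ρ = −Δg_obs/Δh = 0.22067
ρ = (0.3086 − 0.22067) / 0.04193 = 2.10 g/cm³

2.10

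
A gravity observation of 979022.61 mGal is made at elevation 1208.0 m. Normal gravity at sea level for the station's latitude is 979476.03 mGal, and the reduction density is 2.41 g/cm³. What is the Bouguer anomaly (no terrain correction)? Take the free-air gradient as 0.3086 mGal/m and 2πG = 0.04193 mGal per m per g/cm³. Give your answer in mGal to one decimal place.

-202.7

Free-air correction = 0.3086 × 1208.0 = 372.79 mGal
Free-air anomaly = 979022.61 − 979476.03 + (372.79) = -80.63 mGal
Bouguer slab correction = 0.04193 × 2.41 × 1208.0 = 122.07 mGal
Simple Bouguer anomaly = -80.63 − (122.07) = -202.70 mGal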